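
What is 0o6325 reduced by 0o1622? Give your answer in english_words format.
Convert 0o6325 (octal) → 6×512 + 3×64 + 2×8 + 5 = 3285 (decimal)
Convert 0o1622 (octal) → 1×512 + 6×64 + 2×8 + 2 = 914 (decimal)
Compute 3285 - 914 = 2371
Convert 2371 (decimal) → 2371 = 2×1000 + 3×100 + 71 → two thousand three hundred seventy-one (English words)
two thousand three hundred seventy-one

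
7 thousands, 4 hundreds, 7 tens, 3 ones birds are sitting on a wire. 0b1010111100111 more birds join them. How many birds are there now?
Convert 7 thousands, 4 hundreds, 7 tens, 3 ones (place-value notation) → 7×1000 + 4×100 + 7×10 + 3 = 7473 (decimal)
Convert 0b1010111100111 (binary) → 4096 + 1024 + 256 + 128 + 64 + 32 + 4 + 2 + 1 = 5607 (decimal)
Compute 7473 + 5607 = 13080
13080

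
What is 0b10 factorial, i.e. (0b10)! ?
Convert 0b10 (binary) → 2 (decimal)
Compute 2! = 2
2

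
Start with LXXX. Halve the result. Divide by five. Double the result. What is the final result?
Convert LXXX (Roman numeral) → 50 + 10 + 10 + 10 = 80 (decimal)
Start: 80
80 ÷ 2 = 40
Convert five (English words) → 5 (decimal)
40 ÷ 5 = 8
8 × 2 = 16
16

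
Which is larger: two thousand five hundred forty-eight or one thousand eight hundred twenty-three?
Convert two thousand five hundred forty-eight (English words) → 2×1000 + 5×100 + 48 = 2548 (decimal)
Convert one thousand eight hundred twenty-three (English words) → 1×1000 + 8×100 + 23 = 1823 (decimal)
Compare 2548 vs 1823: larger = 2548
2548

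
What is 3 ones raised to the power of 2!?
Convert 3 ones (place-value notation) → 3 (decimal)
Convert 2! (factorial) → 2 (decimal)
Compute 3 ^ 2 = 9
9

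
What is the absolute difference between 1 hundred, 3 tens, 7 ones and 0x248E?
Convert 1 hundred, 3 tens, 7 ones (place-value notation) → 1×100 + 3×10 + 7 = 137 (decimal)
Convert 0x248E (hexadecimal) → 2×4096 + 4×256 + 8×16 + 14 = 9358 (decimal)
Compute |137 - 9358| = 9221
9221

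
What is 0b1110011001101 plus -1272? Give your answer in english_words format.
Convert 0b1110011001101 (binary) → 4096 + 2048 + 1024 + 128 + 64 + 8 + 4 + 1 = 7373 (decimal)
Compute 7373 + -1272 = 6101
Convert 6101 (decimal) → 6101 = 6×1000 + 1×100 + 1 → six thousand one hundred one (English words)
six thousand one hundred one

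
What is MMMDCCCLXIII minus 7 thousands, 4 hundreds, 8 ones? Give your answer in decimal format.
Convert MMMDCCCLXIII (Roman numeral) → 1000 + 1000 + 1000 + 500 + 100 + 100 + 100 + 50 + 10 + 1 + 1 + 1 = 3863 (decimal)
Convert 7 thousands, 4 hundreds, 8 ones (place-value notation) → 7×1000 + 4×100 + 8 = 7408 (decimal)
Compute 3863 - 7408 = -3545
-3545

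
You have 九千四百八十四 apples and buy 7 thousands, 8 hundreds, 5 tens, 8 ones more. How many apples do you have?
Convert 九千四百八十四 (Chinese numeral) → 9×1000 + 4×100 + 8×10 + 4 = 9484 (decimal)
Convert 7 thousands, 8 hundreds, 5 tens, 8 ones (place-value notation) → 7×1000 + 8×100 + 5×10 + 8 = 7858 (decimal)
Compute 9484 + 7858 = 17342
17342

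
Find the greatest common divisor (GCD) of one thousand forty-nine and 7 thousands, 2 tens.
Convert one thousand forty-nine (English words) → 1×1000 + 49 = 1049 (decimal)
Convert 7 thousands, 2 tens (place-value notation) → 7×1000 + 2×10 = 7020 (decimal)
Compute gcd(1049, 7020) = 1
1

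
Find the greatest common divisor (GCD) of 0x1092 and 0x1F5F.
Convert 0x1092 (hexadecimal) → 1×4096 + 9×16 + 2 = 4242 (decimal)
Convert 0x1F5F (hexadecimal) → 1×4096 + 15×256 + 5×16 + 15 = 8031 (decimal)
Compute gcd(4242, 8031) = 3
3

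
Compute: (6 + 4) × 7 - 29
Parentheses first: 6 + 4 = 10
Multiply: 10 × 7 = 70
Subtract: 70 - 29 = 41
41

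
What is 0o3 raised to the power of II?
Convert 0o3 (octal) → 3 (decimal)
Convert II (Roman numeral) → 1 + 1 = 2 (decimal)
Compute 3 ^ 2 = 9
9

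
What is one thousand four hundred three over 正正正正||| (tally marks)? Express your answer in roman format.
Convert one thousand four hundred three (English words) → 1×1000 + 4×100 + 3 = 1403 (decimal)
Convert 正正正正||| (tally marks) → 5 + 5 + 5 + 5 + 3 = 23 (decimal)
Compute 1403 ÷ 23 = 61
Convert 61 (decimal) → 61 = 50 + 10 + 1 → LXI (Roman numeral)
LXI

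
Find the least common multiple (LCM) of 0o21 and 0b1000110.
Convert 0o21 (octal) → 2×8 + 1 = 17 (decimal)
Convert 0b1000110 (binary) → 64 + 4 + 2 = 70 (decimal)
Compute lcm(17, 70) = 1190
1190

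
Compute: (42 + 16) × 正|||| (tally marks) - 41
Convert 正|||| (tally marks) → 5 + 4 = 9 (decimal)
Expression in decimal: (42 + 16) × 9 - 41
Parentheses first: 42 + 16 = 58
Multiply: 58 × 9 = 522
Subtract: 522 - 41 = 481
481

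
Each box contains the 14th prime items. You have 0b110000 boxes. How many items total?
Convert the 14th prime (prime index) → 43 (decimal)
Convert 0b110000 (binary) → 32 + 16 = 48 (decimal)
Compute 43 × 48 = 2064
2064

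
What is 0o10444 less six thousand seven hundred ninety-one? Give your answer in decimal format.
Convert 0o10444 (octal) → 1×4096 + 4×64 + 4×8 + 4 = 4388 (decimal)
Convert six thousand seven hundred ninety-one (English words) → 6×1000 + 7×100 + 91 = 6791 (decimal)
Compute 4388 - 6791 = -2403
-2403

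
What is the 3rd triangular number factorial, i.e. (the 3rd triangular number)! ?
Convert the 3rd triangular number (triangular index) → 3×4/2 = 6 (decimal)
Compute 6! = 720
720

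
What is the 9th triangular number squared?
The 9th triangular number = 9×10/2 = 45
Compute 45² = 45 × 45 = 2025
2025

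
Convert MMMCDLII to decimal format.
Convert MMMCDLII (Roman numeral) → 1000 + 1000 + 1000 + 400 + 50 + 1 + 1 = 3452 (decimal)
3452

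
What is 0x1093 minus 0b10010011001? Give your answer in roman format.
Convert 0x1093 (hexadecimal) → 1×4096 + 9×16 + 3 = 4243 (decimal)
Convert 0b10010011001 (binary) → 1024 + 128 + 16 + 8 + 1 = 1177 (decimal)
Compute 4243 - 1177 = 3066
Convert 3066 (decimal) → 3066 = 1000 + 1000 + 1000 + 50 + 10 + 5 + 1 → MMMLXVI (Roman numeral)
MMMLXVI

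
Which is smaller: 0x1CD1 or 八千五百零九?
Convert 0x1CD1 (hexadecimal) → 1×4096 + 12×256 + 13×16 + 1 = 7377 (decimal)
Convert 八千五百零九 (Chinese numeral) → 8×1000 + 5×100 + 9 = 8509 (decimal)
Compare 7377 vs 8509: smaller = 7377
7377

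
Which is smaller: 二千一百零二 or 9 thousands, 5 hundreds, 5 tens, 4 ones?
Convert 二千一百零二 (Chinese numeral) → 2×1000 + 1×100 + 2 = 2102 (decimal)
Convert 9 thousands, 5 hundreds, 5 tens, 4 ones (place-value notation) → 9×1000 + 5×100 + 5×10 + 4 = 9554 (decimal)
Compare 2102 vs 9554: smaller = 2102
2102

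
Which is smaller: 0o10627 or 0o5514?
Convert 0o10627 (octal) → 1×4096 + 6×64 + 2×8 + 7 = 4503 (decimal)
Convert 0o5514 (octal) → 5×512 + 5×64 + 1×8 + 4 = 2892 (decimal)
Compare 4503 vs 2892: smaller = 2892
2892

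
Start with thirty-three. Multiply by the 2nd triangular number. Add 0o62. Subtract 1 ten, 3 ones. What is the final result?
Convert thirty-three (English words) → 33 (decimal)
Start: 33
Convert the 2nd triangular number (triangular index) → 2×3/2 = 3 (decimal)
33 × 3 = 99
Convert 0o62 (octal) → 6×8 + 2 = 50 (decimal)
99 + 50 = 149
Convert 1 ten, 3 ones (place-value notation) → 1×10 + 3 = 13 (decimal)
149 - 13 = 136
136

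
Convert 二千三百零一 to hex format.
Convert 二千三百零一 (Chinese numeral) → 2×1000 + 3×100 + 1 = 2301 (decimal)
Convert 2301 (decimal) → 2301 = 8×256 + 15×16 + 13 → 0x8FD (hexadecimal)
0x8FD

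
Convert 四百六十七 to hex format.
Convert 四百六十七 (Chinese numeral) → 4×100 + 6×10 + 7 = 467 (decimal)
Convert 467 (decimal) → 467 = 1×256 + 13×16 + 3 → 0x1D3 (hexadecimal)
0x1D3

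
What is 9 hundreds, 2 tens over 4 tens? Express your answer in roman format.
Convert 9 hundreds, 2 tens (place-value notation) → 9×100 + 2×10 = 920 (decimal)
Convert 4 tens (place-value notation) → 4×10 = 40 (decimal)
Compute 920 ÷ 40 = 23
Convert 23 (decimal) → 23 = 10 + 10 + 1 + 1 + 1 → XXIII (Roman numeral)
XXIII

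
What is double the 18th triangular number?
The 18th triangular number = 18×19/2 = 171
Compute 171 × 2 = 342
342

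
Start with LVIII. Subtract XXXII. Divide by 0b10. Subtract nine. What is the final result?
Convert LVIII (Roman numeral) → 50 + 5 + 1 + 1 + 1 = 58 (decimal)
Start: 58
Convert XXXII (Roman numeral) → 10 + 10 + 10 + 1 + 1 = 32 (decimal)
58 - 32 = 26
Convert 0b10 (binary) → 2 (decimal)
26 ÷ 2 = 13
Convert nine (English words) → 9 (decimal)
13 - 9 = 4
4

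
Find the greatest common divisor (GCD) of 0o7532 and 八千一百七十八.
Convert 0o7532 (octal) → 7×512 + 5×64 + 3×8 + 2 = 3930 (decimal)
Convert 八千一百七十八 (Chinese numeral) → 8×1000 + 1×100 + 7×10 + 8 = 8178 (decimal)
Compute gcd(3930, 8178) = 6
6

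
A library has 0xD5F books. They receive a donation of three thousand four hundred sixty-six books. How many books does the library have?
Convert 0xD5F (hexadecimal) → 13×256 + 5×16 + 15 = 3423 (decimal)
Convert three thousand four hundred sixty-six (English words) → 3×1000 + 4×100 + 66 = 3466 (decimal)
Compute 3423 + 3466 = 6889
6889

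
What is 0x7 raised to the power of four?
Convert 0x7 (hexadecimal) → 7 (decimal)
Convert four (English words) → 4 (decimal)
Compute 7 ^ 4 = 2401
2401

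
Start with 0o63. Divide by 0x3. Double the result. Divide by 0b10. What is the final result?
Convert 0o63 (octal) → 6×8 + 3 = 51 (decimal)
Start: 51
Convert 0x3 (hexadecimal) → 3 (decimal)
51 ÷ 3 = 17
17 × 2 = 34
Convert 0b10 (binary) → 2 (decimal)
34 ÷ 2 = 17
17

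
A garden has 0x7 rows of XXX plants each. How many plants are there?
Convert XXX (Roman numeral) → 10 + 10 + 10 = 30 (decimal)
Convert 0x7 (hexadecimal) → 7 (decimal)
Compute 30 × 7 = 210
210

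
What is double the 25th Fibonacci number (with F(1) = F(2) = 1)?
The 25th Fibonacci number (with F(1) = F(2) = 1) = 75025
Compute 75025 × 2 = 150050
150050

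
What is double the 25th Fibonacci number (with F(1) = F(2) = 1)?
The 25th Fibonacci number (with F(1) = F(2) = 1) = 75025
Compute 75025 × 2 = 150050
150050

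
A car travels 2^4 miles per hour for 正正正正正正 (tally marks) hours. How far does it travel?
Convert 2^4 (power) → 16 (decimal)
Convert 正正正正正正 (tally marks) → 5 + 5 + 5 + 5 + 5 + 5 = 30 (decimal)
Compute 16 × 30 = 480
480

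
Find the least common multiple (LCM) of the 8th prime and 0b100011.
Convert the 8th prime (prime index) → 19 (decimal)
Convert 0b100011 (binary) → 32 + 2 + 1 = 35 (decimal)
Compute lcm(19, 35) = 665
665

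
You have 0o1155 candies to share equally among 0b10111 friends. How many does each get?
Convert 0o1155 (octal) → 1×512 + 1×64 + 5×8 + 5 = 621 (decimal)
Convert 0b10111 (binary) → 16 + 4 + 2 + 1 = 23 (decimal)
Compute 621 ÷ 23 = 27
27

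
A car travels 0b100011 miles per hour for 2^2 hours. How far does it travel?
Convert 0b100011 (binary) → 32 + 2 + 1 = 35 (decimal)
Convert 2^2 (power) → 4 (decimal)
Compute 35 × 4 = 140
140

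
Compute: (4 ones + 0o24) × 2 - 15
Convert 4 ones (place-value notation) → 4 (decimal)
Convert 0o24 (octal) → 2×8 + 4 = 20 (decimal)
Expression in decimal: (4 + 20) × 2 - 15
Parentheses first: 4 + 20 = 24
Multiply: 24 × 2 = 48
Subtract: 48 - 15 = 33
33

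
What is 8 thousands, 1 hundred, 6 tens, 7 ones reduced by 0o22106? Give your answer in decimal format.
Convert 8 thousands, 1 hundred, 6 tens, 7 ones (place-value notation) → 8×1000 + 1×100 + 6×10 + 7 = 8167 (decimal)
Convert 0o22106 (octal) → 2×4096 + 2×512 + 1×64 + 6 = 9286 (decimal)
Compute 8167 - 9286 = -1119
-1119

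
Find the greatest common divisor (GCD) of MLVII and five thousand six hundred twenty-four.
Convert MLVII (Roman numeral) → 1000 + 50 + 5 + 1 + 1 = 1057 (decimal)
Convert five thousand six hundred twenty-four (English words) → 5×1000 + 6×100 + 24 = 5624 (decimal)
Compute gcd(1057, 5624) = 1
1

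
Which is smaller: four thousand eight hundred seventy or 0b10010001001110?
Convert four thousand eight hundred seventy (English words) → 4×1000 + 8×100 + 70 = 4870 (decimal)
Convert 0b10010001001110 (binary) → 8192 + 1024 + 64 + 8 + 4 + 2 = 9294 (decimal)
Compare 4870 vs 9294: smaller = 4870
4870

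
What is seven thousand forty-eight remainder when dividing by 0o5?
Convert seven thousand forty-eight (English words) → 7×1000 + 48 = 7048 (decimal)
Convert 0o5 (octal) → 5 (decimal)
Compute 7048 mod 5 = 3
3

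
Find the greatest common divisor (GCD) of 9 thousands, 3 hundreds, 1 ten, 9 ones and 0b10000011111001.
Convert 9 thousands, 3 hundreds, 1 ten, 9 ones (place-value notation) → 9×1000 + 3×100 + 1×10 + 9 = 9319 (decimal)
Convert 0b10000011111001 (binary) → 8192 + 128 + 64 + 32 + 16 + 8 + 1 = 8441 (decimal)
Compute gcd(9319, 8441) = 1
1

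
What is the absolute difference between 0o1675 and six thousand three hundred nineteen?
Convert 0o1675 (octal) → 1×512 + 6×64 + 7×8 + 5 = 957 (decimal)
Convert six thousand three hundred nineteen (English words) → 6×1000 + 3×100 + 19 = 6319 (decimal)
Compute |957 - 6319| = 5362
5362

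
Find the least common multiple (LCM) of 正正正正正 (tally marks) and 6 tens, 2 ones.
Convert 正正正正正 (tally marks) → 5 + 5 + 5 + 5 + 5 = 25 (decimal)
Convert 6 tens, 2 ones (place-value notation) → 6×10 + 2 = 62 (decimal)
Compute lcm(25, 62) = 1550
1550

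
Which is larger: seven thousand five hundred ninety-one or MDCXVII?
Convert seven thousand five hundred ninety-one (English words) → 7×1000 + 5×100 + 91 = 7591 (decimal)
Convert MDCXVII (Roman numeral) → 1000 + 500 + 100 + 10 + 5 + 1 + 1 = 1617 (decimal)
Compare 7591 vs 1617: larger = 7591
7591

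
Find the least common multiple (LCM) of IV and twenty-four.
Convert IV (Roman numeral) → 4 (decimal)
Convert twenty-four (English words) → 24 (decimal)
Compute lcm(4, 24) = 24
24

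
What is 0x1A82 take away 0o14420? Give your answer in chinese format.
Convert 0x1A82 (hexadecimal) → 1×4096 + 10×256 + 8×16 + 2 = 6786 (decimal)
Convert 0o14420 (octal) → 1×4096 + 4×512 + 4×64 + 2×8 = 6416 (decimal)
Compute 6786 - 6416 = 370
Convert 370 (decimal) → 370 = 3×100 + 7×10 → 三百七十 (Chinese numeral)
三百七十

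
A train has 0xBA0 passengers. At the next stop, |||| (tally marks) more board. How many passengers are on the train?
Convert 0xBA0 (hexadecimal) → 11×256 + 10×16 = 2976 (decimal)
Convert |||| (tally marks) → 4 (decimal)
Compute 2976 + 4 = 2980
2980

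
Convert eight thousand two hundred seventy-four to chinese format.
Convert eight thousand two hundred seventy-four (English words) → 8×1000 + 2×100 + 74 = 8274 (decimal)
Convert 8274 (decimal) → 8274 = 8×1000 + 2×100 + 7×10 + 4 → 八千二百七十四 (Chinese numeral)
八千二百七十四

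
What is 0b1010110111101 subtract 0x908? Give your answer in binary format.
Convert 0b1010110111101 (binary) → 4096 + 1024 + 256 + 128 + 32 + 16 + 8 + 4 + 1 = 5565 (decimal)
Convert 0x908 (hexadecimal) → 9×256 + 8 = 2312 (decimal)
Compute 5565 - 2312 = 3253
Convert 3253 (decimal) → 3253 = 2048 + 1024 + 128 + 32 + 16 + 4 + 1 → 0b110010110101 (binary)
0b110010110101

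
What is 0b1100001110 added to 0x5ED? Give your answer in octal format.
Convert 0b1100001110 (binary) → 512 + 256 + 8 + 4 + 2 = 782 (decimal)
Convert 0x5ED (hexadecimal) → 5×256 + 14×16 + 13 = 1517 (decimal)
Compute 782 + 1517 = 2299
Convert 2299 (decimal) → 2299 = 4×512 + 3×64 + 7×8 + 3 → 0o4373 (octal)
0o4373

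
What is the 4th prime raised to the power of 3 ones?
Convert the 4th prime (prime index) → 7 (decimal)
Convert 3 ones (place-value notation) → 3 (decimal)
Compute 7 ^ 3 = 343
343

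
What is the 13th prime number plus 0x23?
The 13th prime number = 41
Convert 0x23 (hexadecimal) → 2×16 + 3 = 35 (decimal)
Compute 41 + 35 = 76
76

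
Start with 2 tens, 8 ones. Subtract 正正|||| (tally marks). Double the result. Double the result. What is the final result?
Convert 2 tens, 8 ones (place-value notation) → 2×10 + 8 = 28 (decimal)
Start: 28
Convert 正正|||| (tally marks) → 5 + 5 + 4 = 14 (decimal)
28 - 14 = 14
14 × 2 = 28
28 × 2 = 56
56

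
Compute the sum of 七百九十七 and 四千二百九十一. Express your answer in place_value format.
Convert 七百九十七 (Chinese numeral) → 7×100 + 9×10 + 7 = 797 (decimal)
Convert 四千二百九十一 (Chinese numeral) → 4×1000 + 2×100 + 9×10 + 1 = 4291 (decimal)
Compute 797 + 4291 = 5088
Convert 5088 (decimal) → 5088 = 5×1000 + 8×10 + 8 → 5 thousands, 8 tens, 8 ones (place-value notation)
5 thousands, 8 tens, 8 ones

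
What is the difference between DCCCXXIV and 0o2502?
Convert DCCCXXIV (Roman numeral) → 500 + 100 + 100 + 100 + 10 + 10 + 4 = 824 (decimal)
Convert 0o2502 (octal) → 2×512 + 5×64 + 2 = 1346 (decimal)
Difference: |824 - 1346| = 522
522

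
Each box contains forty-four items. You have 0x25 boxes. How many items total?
Convert forty-four (English words) → 44 (decimal)
Convert 0x25 (hexadecimal) → 2×16 + 5 = 37 (decimal)
Compute 44 × 37 = 1628
1628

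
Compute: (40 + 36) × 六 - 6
Convert 六 (Chinese numeral) → 6 (decimal)
Expression in decimal: (40 + 36) × 6 - 6
Parentheses first: 40 + 36 = 76
Multiply: 76 × 6 = 456
Subtract: 456 - 6 = 450
450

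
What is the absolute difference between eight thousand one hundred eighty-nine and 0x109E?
Convert eight thousand one hundred eighty-nine (English words) → 8×1000 + 1×100 + 89 = 8189 (decimal)
Convert 0x109E (hexadecimal) → 1×4096 + 9×16 + 14 = 4254 (decimal)
Compute |8189 - 4254| = 3935
3935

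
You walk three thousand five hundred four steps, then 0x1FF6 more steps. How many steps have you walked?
Convert three thousand five hundred four (English words) → 3×1000 + 5×100 + 4 = 3504 (decimal)
Convert 0x1FF6 (hexadecimal) → 1×4096 + 15×256 + 15×16 + 6 = 8182 (decimal)
Compute 3504 + 8182 = 11686
11686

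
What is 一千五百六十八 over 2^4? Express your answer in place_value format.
Convert 一千五百六十八 (Chinese numeral) → 1×1000 + 5×100 + 6×10 + 8 = 1568 (decimal)
Convert 2^4 (power) → 16 (decimal)
Compute 1568 ÷ 16 = 98
Convert 98 (decimal) → 98 = 9×10 + 8 → 9 tens, 8 ones (place-value notation)
9 tens, 8 ones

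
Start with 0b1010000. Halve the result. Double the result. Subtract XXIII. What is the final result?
Convert 0b1010000 (binary) → 64 + 16 = 80 (decimal)
Start: 80
80 ÷ 2 = 40
40 × 2 = 80
Convert XXIII (Roman numeral) → 10 + 10 + 1 + 1 + 1 = 23 (decimal)
80 - 23 = 57
57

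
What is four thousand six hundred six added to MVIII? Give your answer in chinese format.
Convert four thousand six hundred six (English words) → 4×1000 + 6×100 + 6 = 4606 (decimal)
Convert MVIII (Roman numeral) → 1000 + 5 + 1 + 1 + 1 = 1008 (decimal)
Compute 4606 + 1008 = 5614
Convert 5614 (decimal) → 5614 = 5×1000 + 6×100 + 1×10 + 4 → 五千六百一十四 (Chinese numeral)
五千六百一十四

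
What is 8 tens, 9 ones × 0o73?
Convert 8 tens, 9 ones (place-value notation) → 8×10 + 9 = 89 (decimal)
Convert 0o73 (octal) → 7×8 + 3 = 59 (decimal)
Compute 89 × 59 = 5251
5251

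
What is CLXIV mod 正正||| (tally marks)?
Convert CLXIV (Roman numeral) → 100 + 50 + 10 + 4 = 164 (decimal)
Convert 正正||| (tally marks) → 5 + 5 + 3 = 13 (decimal)
Compute 164 mod 13 = 8
8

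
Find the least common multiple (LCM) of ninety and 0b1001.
Convert ninety (English words) → 90 (decimal)
Convert 0b1001 (binary) → 8 + 1 = 9 (decimal)
Compute lcm(90, 9) = 90
90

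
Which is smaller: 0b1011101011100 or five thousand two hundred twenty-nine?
Convert 0b1011101011100 (binary) → 4096 + 1024 + 512 + 256 + 64 + 16 + 8 + 4 = 5980 (decimal)
Convert five thousand two hundred twenty-nine (English words) → 5×1000 + 2×100 + 29 = 5229 (decimal)
Compare 5980 vs 5229: smaller = 5229
5229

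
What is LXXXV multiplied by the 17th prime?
Convert LXXXV (Roman numeral) → 50 + 10 + 10 + 10 + 5 = 85 (decimal)
Convert the 17th prime (prime index) → 59 (decimal)
Compute 85 × 59 = 5015
5015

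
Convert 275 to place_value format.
Convert 275 (decimal) → 275 = 2×100 + 7×10 + 5 → 2 hundreds, 7 tens, 5 ones (place-value notation)
2 hundreds, 7 tens, 5 ones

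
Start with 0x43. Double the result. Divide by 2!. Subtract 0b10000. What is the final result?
Convert 0x43 (hexadecimal) → 4×16 + 3 = 67 (decimal)
Start: 67
67 × 2 = 134
Convert 2! (factorial) → 2 (decimal)
134 ÷ 2 = 67
Convert 0b10000 (binary) → 16 (decimal)
67 - 16 = 51
51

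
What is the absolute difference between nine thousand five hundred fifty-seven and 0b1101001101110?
Convert nine thousand five hundred fifty-seven (English words) → 9×1000 + 5×100 + 57 = 9557 (decimal)
Convert 0b1101001101110 (binary) → 4096 + 2048 + 512 + 64 + 32 + 8 + 4 + 2 = 6766 (decimal)
Compute |9557 - 6766| = 2791
2791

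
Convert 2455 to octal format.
Convert 2455 (decimal) → 2455 = 4×512 + 6×64 + 2×8 + 7 → 0o4627 (octal)
0o4627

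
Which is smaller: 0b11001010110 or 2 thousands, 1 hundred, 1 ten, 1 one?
Convert 0b11001010110 (binary) → 1024 + 512 + 64 + 16 + 4 + 2 = 1622 (decimal)
Convert 2 thousands, 1 hundred, 1 ten, 1 one (place-value notation) → 2×1000 + 1×100 + 1×10 + 1 = 2111 (decimal)
Compare 1622 vs 2111: smaller = 1622
1622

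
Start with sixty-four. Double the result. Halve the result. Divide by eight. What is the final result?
Convert sixty-four (English words) → 64 (decimal)
Start: 64
64 × 2 = 128
128 ÷ 2 = 64
Convert eight (English words) → 8 (decimal)
64 ÷ 8 = 8
8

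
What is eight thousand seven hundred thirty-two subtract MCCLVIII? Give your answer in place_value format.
Convert eight thousand seven hundred thirty-two (English words) → 8×1000 + 7×100 + 32 = 8732 (decimal)
Convert MCCLVIII (Roman numeral) → 1000 + 100 + 100 + 50 + 5 + 1 + 1 + 1 = 1258 (decimal)
Compute 8732 - 1258 = 7474
Convert 7474 (decimal) → 7474 = 7×1000 + 4×100 + 7×10 + 4 → 7 thousands, 4 hundreds, 7 tens, 4 ones (place-value notation)
7 thousands, 4 hundreds, 7 tens, 4 ones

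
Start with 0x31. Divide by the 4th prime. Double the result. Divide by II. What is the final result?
Convert 0x31 (hexadecimal) → 3×16 + 1 = 49 (decimal)
Start: 49
Convert the 4th prime (prime index) → 7 (decimal)
49 ÷ 7 = 7
7 × 2 = 14
Convert II (Roman numeral) → 1 + 1 = 2 (decimal)
14 ÷ 2 = 7
7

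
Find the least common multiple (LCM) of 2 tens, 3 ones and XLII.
Convert 2 tens, 3 ones (place-value notation) → 2×10 + 3 = 23 (decimal)
Convert XLII (Roman numeral) → 40 + 1 + 1 = 42 (decimal)
Compute lcm(23, 42) = 966
966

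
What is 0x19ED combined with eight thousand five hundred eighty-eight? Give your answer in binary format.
Convert 0x19ED (hexadecimal) → 1×4096 + 9×256 + 14×16 + 13 = 6637 (decimal)
Convert eight thousand five hundred eighty-eight (English words) → 8×1000 + 5×100 + 88 = 8588 (decimal)
Compute 6637 + 8588 = 15225
Convert 15225 (decimal) → 15225 = 8192 + 4096 + 2048 + 512 + 256 + 64 + 32 + 16 + 8 + 1 → 0b11101101111001 (binary)
0b11101101111001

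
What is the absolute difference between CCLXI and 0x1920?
Convert CCLXI (Roman numeral) → 100 + 100 + 50 + 10 + 1 = 261 (decimal)
Convert 0x1920 (hexadecimal) → 1×4096 + 9×256 + 2×16 = 6432 (decimal)
Compute |261 - 6432| = 6171
6171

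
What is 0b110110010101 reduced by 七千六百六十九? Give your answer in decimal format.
Convert 0b110110010101 (binary) → 2048 + 1024 + 256 + 128 + 16 + 4 + 1 = 3477 (decimal)
Convert 七千六百六十九 (Chinese numeral) → 7×1000 + 6×100 + 6×10 + 9 = 7669 (decimal)
Compute 3477 - 7669 = -4192
-4192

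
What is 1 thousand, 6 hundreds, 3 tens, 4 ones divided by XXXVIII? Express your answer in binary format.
Convert 1 thousand, 6 hundreds, 3 tens, 4 ones (place-value notation) → 1×1000 + 6×100 + 3×10 + 4 = 1634 (decimal)
Convert XXXVIII (Roman numeral) → 10 + 10 + 10 + 5 + 1 + 1 + 1 = 38 (decimal)
Compute 1634 ÷ 38 = 43
Convert 43 (decimal) → 43 = 32 + 8 + 2 + 1 → 0b101011 (binary)
0b101011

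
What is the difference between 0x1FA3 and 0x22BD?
Convert 0x1FA3 (hexadecimal) → 1×4096 + 15×256 + 10×16 + 3 = 8099 (decimal)
Convert 0x22BD (hexadecimal) → 2×4096 + 2×256 + 11×16 + 13 = 8893 (decimal)
Difference: |8099 - 8893| = 794
794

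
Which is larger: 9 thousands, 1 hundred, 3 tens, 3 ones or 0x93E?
Convert 9 thousands, 1 hundred, 3 tens, 3 ones (place-value notation) → 9×1000 + 1×100 + 3×10 + 3 = 9133 (decimal)
Convert 0x93E (hexadecimal) → 9×256 + 3×16 + 14 = 2366 (decimal)
Compare 9133 vs 2366: larger = 9133
9133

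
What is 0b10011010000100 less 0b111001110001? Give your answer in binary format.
Convert 0b10011010000100 (binary) → 8192 + 1024 + 512 + 128 + 4 = 9860 (decimal)
Convert 0b111001110001 (binary) → 2048 + 1024 + 512 + 64 + 32 + 16 + 1 = 3697 (decimal)
Compute 9860 - 3697 = 6163
Convert 6163 (decimal) → 6163 = 4096 + 2048 + 16 + 2 + 1 → 0b1100000010011 (binary)
0b1100000010011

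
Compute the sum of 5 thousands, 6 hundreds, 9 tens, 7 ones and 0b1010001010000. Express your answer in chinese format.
Convert 5 thousands, 6 hundreds, 9 tens, 7 ones (place-value notation) → 5×1000 + 6×100 + 9×10 + 7 = 5697 (decimal)
Convert 0b1010001010000 (binary) → 4096 + 1024 + 64 + 16 = 5200 (decimal)
Compute 5697 + 5200 = 10897
Convert 10897 (decimal) → 10897 = 1×10000 + 8×100 + 9×10 + 7 → 一万零八百九十七 (Chinese numeral)
一万零八百九十七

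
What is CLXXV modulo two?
Convert CLXXV (Roman numeral) → 100 + 50 + 10 + 10 + 5 = 175 (decimal)
Convert two (English words) → 2 (decimal)
Compute 175 mod 2 = 1
1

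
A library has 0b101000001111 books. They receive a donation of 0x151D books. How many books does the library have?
Convert 0b101000001111 (binary) → 2048 + 512 + 8 + 4 + 2 + 1 = 2575 (decimal)
Convert 0x151D (hexadecimal) → 1×4096 + 5×256 + 1×16 + 13 = 5405 (decimal)
Compute 2575 + 5405 = 7980
7980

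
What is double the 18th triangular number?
The 18th triangular number = 18×19/2 = 171
Compute 171 × 2 = 342
342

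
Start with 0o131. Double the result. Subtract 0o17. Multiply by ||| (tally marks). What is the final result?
Convert 0o131 (octal) → 1×64 + 3×8 + 1 = 89 (decimal)
Start: 89
89 × 2 = 178
Convert 0o17 (octal) → 1×8 + 7 = 15 (decimal)
178 - 15 = 163
Convert ||| (tally marks) → 3 (decimal)
163 × 3 = 489
489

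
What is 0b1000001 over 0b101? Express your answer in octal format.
Convert 0b1000001 (binary) → 64 + 1 = 65 (decimal)
Convert 0b101 (binary) → 4 + 1 = 5 (decimal)
Compute 65 ÷ 5 = 13
Convert 13 (decimal) → 13 = 1×8 + 5 → 0o15 (octal)
0o15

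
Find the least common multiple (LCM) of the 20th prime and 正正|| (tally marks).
Convert the 20th prime (prime index) → 71 (decimal)
Convert 正正|| (tally marks) → 5 + 5 + 2 = 12 (decimal)
Compute lcm(71, 12) = 852
852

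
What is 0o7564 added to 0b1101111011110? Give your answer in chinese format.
Convert 0o7564 (octal) → 7×512 + 5×64 + 6×8 + 4 = 3956 (decimal)
Convert 0b1101111011110 (binary) → 4096 + 2048 + 512 + 256 + 128 + 64 + 16 + 8 + 4 + 2 = 7134 (decimal)
Compute 3956 + 7134 = 11090
Convert 11090 (decimal) → 11090 = 1×10000 + 1×1000 + 9×10 → 一万一千零九十 (Chinese numeral)
一万一千零九十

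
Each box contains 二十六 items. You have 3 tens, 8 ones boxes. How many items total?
Convert 二十六 (Chinese numeral) → 2×10 + 6 = 26 (decimal)
Convert 3 tens, 8 ones (place-value notation) → 3×10 + 8 = 38 (decimal)
Compute 26 × 38 = 988
988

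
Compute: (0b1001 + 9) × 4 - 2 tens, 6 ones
Convert 0b1001 (binary) → 8 + 1 = 9 (decimal)
Convert 2 tens, 6 ones (place-value notation) → 2×10 + 6 = 26 (decimal)
Expression in decimal: (9 + 9) × 4 - 26
Parentheses first: 9 + 9 = 18
Multiply: 18 × 4 = 72
Subtract: 72 - 26 = 46
46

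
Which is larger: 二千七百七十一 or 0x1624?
Convert 二千七百七十一 (Chinese numeral) → 2×1000 + 7×100 + 7×10 + 1 = 2771 (decimal)
Convert 0x1624 (hexadecimal) → 1×4096 + 6×256 + 2×16 + 4 = 5668 (decimal)
Compare 2771 vs 5668: larger = 5668
5668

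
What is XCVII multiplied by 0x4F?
Convert XCVII (Roman numeral) → 90 + 5 + 1 + 1 = 97 (decimal)
Convert 0x4F (hexadecimal) → 4×16 + 15 = 79 (decimal)
Compute 97 × 79 = 7663
7663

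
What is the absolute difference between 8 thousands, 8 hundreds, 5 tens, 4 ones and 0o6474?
Convert 8 thousands, 8 hundreds, 5 tens, 4 ones (place-value notation) → 8×1000 + 8×100 + 5×10 + 4 = 8854 (decimal)
Convert 0o6474 (octal) → 6×512 + 4×64 + 7×8 + 4 = 3388 (decimal)
Compute |8854 - 3388| = 5466
5466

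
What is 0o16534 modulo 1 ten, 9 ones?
Convert 0o16534 (octal) → 1×4096 + 6×512 + 5×64 + 3×8 + 4 = 7516 (decimal)
Convert 1 ten, 9 ones (place-value notation) → 1×10 + 9 = 19 (decimal)
Compute 7516 mod 19 = 11
11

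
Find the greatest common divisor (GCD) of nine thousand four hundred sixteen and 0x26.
Convert nine thousand four hundred sixteen (English words) → 9×1000 + 4×100 + 16 = 9416 (decimal)
Convert 0x26 (hexadecimal) → 2×16 + 6 = 38 (decimal)
Compute gcd(9416, 38) = 2
2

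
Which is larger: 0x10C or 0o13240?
Convert 0x10C (hexadecimal) → 1×256 + 12 = 268 (decimal)
Convert 0o13240 (octal) → 1×4096 + 3×512 + 2×64 + 4×8 = 5792 (decimal)
Compare 268 vs 5792: larger = 5792
5792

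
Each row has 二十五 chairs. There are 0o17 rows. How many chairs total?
Convert 二十五 (Chinese numeral) → 2×10 + 5 = 25 (decimal)
Convert 0o17 (octal) → 1×8 + 7 = 15 (decimal)
Compute 25 × 15 = 375
375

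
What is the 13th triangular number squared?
The 13th triangular number = 13×14/2 = 91
Compute 91² = 91 × 91 = 8281
8281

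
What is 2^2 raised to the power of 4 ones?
Convert 2^2 (power) → 4 (decimal)
Convert 4 ones (place-value notation) → 4 (decimal)
Compute 4 ^ 4 = 256
256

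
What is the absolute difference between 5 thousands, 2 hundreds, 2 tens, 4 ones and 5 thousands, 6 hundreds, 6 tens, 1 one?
Convert 5 thousands, 2 hundreds, 2 tens, 4 ones (place-value notation) → 5×1000 + 2×100 + 2×10 + 4 = 5224 (decimal)
Convert 5 thousands, 6 hundreds, 6 tens, 1 one (place-value notation) → 5×1000 + 6×100 + 6×10 + 1 = 5661 (decimal)
Compute |5224 - 5661| = 437
437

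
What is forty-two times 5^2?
Convert forty-two (English words) → 42 (decimal)
Convert 5^2 (power) → 25 (decimal)
Compute 42 × 25 = 1050
1050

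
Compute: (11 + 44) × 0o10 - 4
Convert 0o10 (octal) → 1×8 = 8 (decimal)
Expression in decimal: (11 + 44) × 8 - 4
Parentheses first: 11 + 44 = 55
Multiply: 55 × 8 = 440
Subtract: 440 - 4 = 436
436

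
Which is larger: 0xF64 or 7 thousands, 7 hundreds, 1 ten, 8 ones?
Convert 0xF64 (hexadecimal) → 15×256 + 6×16 + 4 = 3940 (decimal)
Convert 7 thousands, 7 hundreds, 1 ten, 8 ones (place-value notation) → 7×1000 + 7×100 + 1×10 + 8 = 7718 (decimal)
Compare 3940 vs 7718: larger = 7718
7718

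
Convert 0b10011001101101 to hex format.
Convert 0b10011001101101 (binary) → 8192 + 1024 + 512 + 64 + 32 + 8 + 4 + 1 = 9837 (decimal)
Convert 9837 (decimal) → 9837 = 2×4096 + 6×256 + 6×16 + 13 → 0x266D (hexadecimal)
0x266D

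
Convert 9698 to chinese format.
Convert 9698 (decimal) → 9698 = 9×1000 + 6×100 + 9×10 + 8 → 九千六百九十八 (Chinese numeral)
九千六百九十八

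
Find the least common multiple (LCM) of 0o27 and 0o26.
Convert 0o27 (octal) → 2×8 + 7 = 23 (decimal)
Convert 0o26 (octal) → 2×8 + 6 = 22 (decimal)
Compute lcm(23, 22) = 506
506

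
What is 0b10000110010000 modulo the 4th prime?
Convert 0b10000110010000 (binary) → 8192 + 256 + 128 + 16 = 8592 (decimal)
Convert the 4th prime (prime index) → 7 (decimal)
Compute 8592 mod 7 = 3
3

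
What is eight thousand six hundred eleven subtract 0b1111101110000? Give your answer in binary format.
Convert eight thousand six hundred eleven (English words) → 8×1000 + 6×100 + 11 = 8611 (decimal)
Convert 0b1111101110000 (binary) → 4096 + 2048 + 1024 + 512 + 256 + 64 + 32 + 16 = 8048 (decimal)
Compute 8611 - 8048 = 563
Convert 563 (decimal) → 563 = 512 + 32 + 16 + 2 + 1 → 0b1000110011 (binary)
0b1000110011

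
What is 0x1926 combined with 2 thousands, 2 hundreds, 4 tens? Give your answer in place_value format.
Convert 0x1926 (hexadecimal) → 1×4096 + 9×256 + 2×16 + 6 = 6438 (decimal)
Convert 2 thousands, 2 hundreds, 4 tens (place-value notation) → 2×1000 + 2×100 + 4×10 = 2240 (decimal)
Compute 6438 + 2240 = 8678
Convert 8678 (decimal) → 8678 = 8×1000 + 6×100 + 7×10 + 8 → 8 thousands, 6 hundreds, 7 tens, 8 ones (place-value notation)
8 thousands, 6 hundreds, 7 tens, 8 ones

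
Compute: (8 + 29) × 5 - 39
Parentheses first: 8 + 29 = 37
Multiply: 37 × 5 = 185
Subtract: 185 - 39 = 146
146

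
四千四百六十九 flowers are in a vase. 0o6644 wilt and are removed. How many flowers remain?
Convert 四千四百六十九 (Chinese numeral) → 4×1000 + 4×100 + 6×10 + 9 = 4469 (decimal)
Convert 0o6644 (octal) → 6×512 + 6×64 + 4×8 + 4 = 3492 (decimal)
Compute 4469 - 3492 = 977
977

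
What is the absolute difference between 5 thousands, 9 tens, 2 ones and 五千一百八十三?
Convert 5 thousands, 9 tens, 2 ones (place-value notation) → 5×1000 + 9×10 + 2 = 5092 (decimal)
Convert 五千一百八十三 (Chinese numeral) → 5×1000 + 1×100 + 8×10 + 3 = 5183 (decimal)
Compute |5092 - 5183| = 91
91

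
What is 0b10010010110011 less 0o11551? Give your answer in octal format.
Convert 0b10010010110011 (binary) → 8192 + 1024 + 128 + 32 + 16 + 2 + 1 = 9395 (decimal)
Convert 0o11551 (octal) → 1×4096 + 1×512 + 5×64 + 5×8 + 1 = 4969 (decimal)
Compute 9395 - 4969 = 4426
Convert 4426 (decimal) → 4426 = 1×4096 + 5×64 + 1×8 + 2 → 0o10512 (octal)
0o10512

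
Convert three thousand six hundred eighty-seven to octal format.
Convert three thousand six hundred eighty-seven (English words) → 3×1000 + 6×100 + 87 = 3687 (decimal)
Convert 3687 (decimal) → 3687 = 7×512 + 1×64 + 4×8 + 7 → 0o7147 (octal)
0o7147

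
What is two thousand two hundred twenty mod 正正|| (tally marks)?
Convert two thousand two hundred twenty (English words) → 2×1000 + 2×100 + 20 = 2220 (decimal)
Convert 正正|| (tally marks) → 5 + 5 + 2 = 12 (decimal)
Compute 2220 mod 12 = 0
0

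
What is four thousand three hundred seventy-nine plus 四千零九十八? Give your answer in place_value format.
Convert four thousand three hundred seventy-nine (English words) → 4×1000 + 3×100 + 79 = 4379 (decimal)
Convert 四千零九十八 (Chinese numeral) → 4×1000 + 9×10 + 8 = 4098 (decimal)
Compute 4379 + 4098 = 8477
Convert 8477 (decimal) → 8477 = 8×1000 + 4×100 + 7×10 + 7 → 8 thousands, 4 hundreds, 7 tens, 7 ones (place-value notation)
8 thousands, 4 hundreds, 7 tens, 7 ones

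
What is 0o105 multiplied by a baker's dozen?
Convert 0o105 (octal) → 1×64 + 5 = 69 (decimal)
Convert a baker's dozen (colloquial) → 13 (decimal)
Compute 69 × 13 = 897
897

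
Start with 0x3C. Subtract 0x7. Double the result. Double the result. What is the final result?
Convert 0x3C (hexadecimal) → 3×16 + 12 = 60 (decimal)
Start: 60
Convert 0x7 (hexadecimal) → 7 (decimal)
60 - 7 = 53
53 × 2 = 106
106 × 2 = 212
212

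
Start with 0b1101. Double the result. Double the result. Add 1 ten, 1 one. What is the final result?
Convert 0b1101 (binary) → 8 + 4 + 1 = 13 (decimal)
Start: 13
13 × 2 = 26
26 × 2 = 52
Convert 1 ten, 1 one (place-value notation) → 1×10 + 1 = 11 (decimal)
52 + 11 = 63
63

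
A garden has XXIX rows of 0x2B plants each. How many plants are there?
Convert 0x2B (hexadecimal) → 2×16 + 11 = 43 (decimal)
Convert XXIX (Roman numeral) → 10 + 10 + 9 = 29 (decimal)
Compute 43 × 29 = 1247
1247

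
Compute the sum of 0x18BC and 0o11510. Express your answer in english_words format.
Convert 0x18BC (hexadecimal) → 1×4096 + 8×256 + 11×16 + 12 = 6332 (decimal)
Convert 0o11510 (octal) → 1×4096 + 1×512 + 5×64 + 1×8 = 4936 (decimal)
Compute 6332 + 4936 = 11268
Convert 11268 (decimal) → 11268 = 11×1000 + 2×100 + 68 → eleven thousand two hundred sixty-eight (English words)
eleven thousand two hundred sixty-eight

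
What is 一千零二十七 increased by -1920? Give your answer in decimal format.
Convert 一千零二十七 (Chinese numeral) → 1×1000 + 2×10 + 7 = 1027 (decimal)
Compute 1027 + -1920 = -893
-893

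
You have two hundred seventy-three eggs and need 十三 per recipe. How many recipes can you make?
Convert two hundred seventy-three (English words) → 2×100 + 73 = 273 (decimal)
Convert 十三 (Chinese numeral) → 1×10 + 3 = 13 (decimal)
Compute 273 ÷ 13 = 21
21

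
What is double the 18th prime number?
The 18th prime number = 61
Compute 61 × 2 = 122
122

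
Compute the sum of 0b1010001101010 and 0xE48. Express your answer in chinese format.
Convert 0b1010001101010 (binary) → 4096 + 1024 + 64 + 32 + 8 + 2 = 5226 (decimal)
Convert 0xE48 (hexadecimal) → 14×256 + 4×16 + 8 = 3656 (decimal)
Compute 5226 + 3656 = 8882
Convert 8882 (decimal) → 8882 = 8×1000 + 8×100 + 8×10 + 2 → 八千八百八十二 (Chinese numeral)
八千八百八十二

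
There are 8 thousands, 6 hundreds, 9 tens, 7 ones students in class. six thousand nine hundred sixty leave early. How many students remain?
Convert 8 thousands, 6 hundreds, 9 tens, 7 ones (place-value notation) → 8×1000 + 6×100 + 9×10 + 7 = 8697 (decimal)
Convert six thousand nine hundred sixty (English words) → 6×1000 + 9×100 + 60 = 6960 (decimal)
Compute 8697 - 6960 = 1737
1737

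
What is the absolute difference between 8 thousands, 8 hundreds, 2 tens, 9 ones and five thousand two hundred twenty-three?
Convert 8 thousands, 8 hundreds, 2 tens, 9 ones (place-value notation) → 8×1000 + 8×100 + 2×10 + 9 = 8829 (decimal)
Convert five thousand two hundred twenty-three (English words) → 5×1000 + 2×100 + 23 = 5223 (decimal)
Compute |8829 - 5223| = 3606
3606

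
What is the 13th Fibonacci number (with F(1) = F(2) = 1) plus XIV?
The 13th Fibonacci number (with F(1) = F(2) = 1): 1, 1, 2, 3, 5, 8, 13, 21, 34, 55, 89, 144, 233 → 233
Convert XIV (Roman numeral) → 10 + 4 = 14 (decimal)
Compute 233 + 14 = 247
247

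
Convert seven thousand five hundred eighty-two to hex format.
Convert seven thousand five hundred eighty-two (English words) → 7×1000 + 5×100 + 82 = 7582 (decimal)
Convert 7582 (decimal) → 7582 = 1×4096 + 13×256 + 9×16 + 14 → 0x1D9E (hexadecimal)
0x1D9E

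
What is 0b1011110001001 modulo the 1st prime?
Convert 0b1011110001001 (binary) → 4096 + 1024 + 512 + 256 + 128 + 8 + 1 = 6025 (decimal)
Convert the 1st prime (prime index) → 2 (decimal)
Compute 6025 mod 2 = 1
1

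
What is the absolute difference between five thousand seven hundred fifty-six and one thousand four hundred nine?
Convert five thousand seven hundred fifty-six (English words) → 5×1000 + 7×100 + 56 = 5756 (decimal)
Convert one thousand four hundred nine (English words) → 1×1000 + 4×100 + 9 = 1409 (decimal)
Compute |5756 - 1409| = 4347
4347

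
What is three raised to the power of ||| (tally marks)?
Convert three (English words) → 3 (decimal)
Convert ||| (tally marks) → 3 (decimal)
Compute 3 ^ 3 = 27
27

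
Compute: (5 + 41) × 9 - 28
Parentheses first: 5 + 41 = 46
Multiply: 46 × 9 = 414
Subtract: 414 - 28 = 386
386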